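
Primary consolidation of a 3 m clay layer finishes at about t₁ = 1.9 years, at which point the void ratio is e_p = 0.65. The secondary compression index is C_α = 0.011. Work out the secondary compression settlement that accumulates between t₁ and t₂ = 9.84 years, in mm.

S_s ≈ 14.3 mm

Secondary compression: S_s = C_α·H/(1+e_p)·log₁₀(t₂/t₁)
S_s = 0.011×3/(1+0.65)×log₁₀(9.84/1.9)
    = 0.02 × 0.7142 = 0.01428 m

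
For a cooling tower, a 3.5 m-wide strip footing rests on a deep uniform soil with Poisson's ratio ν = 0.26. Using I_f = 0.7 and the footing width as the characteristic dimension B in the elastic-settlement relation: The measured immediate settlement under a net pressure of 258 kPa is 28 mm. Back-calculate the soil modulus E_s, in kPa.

S_e = q·B·(1−ν²)/E_s · I_f  ⇒  E_s = q·B·(1−ν²)·I_f / S_e.
E_s = 258 × 3.5 × 0.9324 × 0.7 / 0.028 = 21050 kPa

E_s ≈ 21000 kPa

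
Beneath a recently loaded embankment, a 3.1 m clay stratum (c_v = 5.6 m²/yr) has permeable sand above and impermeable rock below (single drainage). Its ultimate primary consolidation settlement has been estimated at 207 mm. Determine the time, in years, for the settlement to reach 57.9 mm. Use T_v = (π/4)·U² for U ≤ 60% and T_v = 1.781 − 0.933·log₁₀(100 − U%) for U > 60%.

Drainage path length: H_d = H = 3.1 m (single drainage).
U = S(t)/S_ult = 57.9/207 = 0.2797.
U ≤ 60%: T_v = (π/4)·U² = (π/4)×0.27971² = 0.061448.
t = T_v·H_d²/c_v = 0.061448×3.1²/5.6 = 0.1054 years.

t ≈ 0.105 years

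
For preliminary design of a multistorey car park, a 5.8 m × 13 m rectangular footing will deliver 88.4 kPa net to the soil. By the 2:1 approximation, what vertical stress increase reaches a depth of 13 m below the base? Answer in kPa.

Δσ_z ≈ 13.6 kPa

By the 2:1 method the load spreads at 1 horizontal : 2 vertical, so at depth z the loaded area has grown by z in each plan dimension:
Δσ = qBL/((B+z)(L+z)) = 88.4×5.8×13/((5.8+13)(13+13)) = 13.636 kPa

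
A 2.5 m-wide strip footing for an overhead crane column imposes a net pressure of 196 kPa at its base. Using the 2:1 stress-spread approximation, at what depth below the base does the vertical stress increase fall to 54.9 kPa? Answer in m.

2:1 spreading — at depth z the loaded area has grown by z in each plan dimension:
qB/(B+z) = Δσ_z ⇒ z = qB/Δσ_z − B = 196×2.5/54.9 − 2.5 = 6.425 m

z ≈ 6.43 m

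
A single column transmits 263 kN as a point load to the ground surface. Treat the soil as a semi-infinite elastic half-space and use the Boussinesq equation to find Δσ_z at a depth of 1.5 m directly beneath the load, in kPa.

Δσ_z ≈ 55.8 kPa

Boussinesq vertical stress below a point load on an elastic half-space:
Δσ_z = 3P/(2πz²) · [1 + (r/z)²]^(−5/2)
r/z = 0/1.5 = 0; [1+(r/z)²]^(−5/2) = 1.
Δσ_z = 3×263/(2π×1.5²) × 1 = 55.81 × 1 = 55.81 kPa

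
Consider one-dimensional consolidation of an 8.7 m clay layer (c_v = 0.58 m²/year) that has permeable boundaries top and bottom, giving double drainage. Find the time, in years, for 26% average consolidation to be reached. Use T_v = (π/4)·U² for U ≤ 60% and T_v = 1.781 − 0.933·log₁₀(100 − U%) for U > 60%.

Drainage path length: H_d = H/2 = 4.35 m (double drainage).
U ≤ 60%: T_v = (π/4)·U² = (π/4)×0.26² = 0.053093.
t = T_v·H_d²/c_v = 0.053093×4.35²/0.58 = 1.732 years.

t ≈ 1.73 years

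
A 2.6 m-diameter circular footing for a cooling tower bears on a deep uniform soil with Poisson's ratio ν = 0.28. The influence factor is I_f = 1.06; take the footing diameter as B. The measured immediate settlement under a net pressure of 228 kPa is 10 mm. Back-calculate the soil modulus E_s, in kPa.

E_s ≈ 57900 kPa

S_e = q·B·(1−ν²)/E_s · I_f  ⇒  E_s = q·B·(1−ν²)·I_f / S_e.
E_s = 228 × 2.6 × 0.9216 × 1.06 / 0.01 = 57910 kPa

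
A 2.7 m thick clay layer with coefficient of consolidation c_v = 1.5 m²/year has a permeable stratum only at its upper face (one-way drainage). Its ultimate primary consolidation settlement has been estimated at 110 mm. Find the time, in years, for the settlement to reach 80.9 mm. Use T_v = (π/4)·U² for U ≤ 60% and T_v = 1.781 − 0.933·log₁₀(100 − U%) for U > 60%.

Drainage path length: H_d = H = 2.7 m (single drainage).
U = S(t)/S_ult = 80.9/110 = 0.7355.
U > 60%: T_v = 1.781 − 0.933·log₁₀(100 − 73.545) = 0.45381.
t = T_v·H_d²/c_v = 0.45381×2.7²/1.5 = 2.206 years.

t ≈ 2.21 years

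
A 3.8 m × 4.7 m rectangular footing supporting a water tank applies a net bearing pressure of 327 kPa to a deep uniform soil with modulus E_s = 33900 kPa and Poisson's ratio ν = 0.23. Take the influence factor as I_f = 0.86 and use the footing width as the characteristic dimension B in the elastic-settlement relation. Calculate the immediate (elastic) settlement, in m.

S_e ≈ 0.0299 m

Immediate (elastic) settlement: S_e = q·B·(1−ν²)/E_s · I_f.
S_e = 327 × 3.8 × (1 − 0.23²) / 33900 × 0.86
    = 327 × 3.8 × 0.9471 / 33900 × 0.86
    = 0.02986 m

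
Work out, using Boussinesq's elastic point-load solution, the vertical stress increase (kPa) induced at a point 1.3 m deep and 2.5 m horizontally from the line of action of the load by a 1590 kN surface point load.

Boussinesq vertical stress below a point load on an elastic half-space:
Δσ_z = 3P/(2πz²) · [1 + (r/z)²]^(−5/2)
r/z = 2.5/1.3 = 1.9231; [1+(r/z)²]^(−5/2) = 0.020901.
Δσ_z = 3×1590/(2π×1.3²) × 0.020901 = 449.21 × 0.020901 = 9.389 kPa

Δσ_z ≈ 9.39 kPa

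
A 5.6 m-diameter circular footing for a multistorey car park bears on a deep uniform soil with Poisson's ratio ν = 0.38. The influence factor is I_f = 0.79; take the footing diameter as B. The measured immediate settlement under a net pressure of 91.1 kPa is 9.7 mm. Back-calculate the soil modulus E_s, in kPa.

E_s ≈ 35500 kPa

S_e = q·B·(1−ν²)/E_s · I_f  ⇒  E_s = q·B·(1−ν²)·I_f / S_e.
E_s = 91.1 × 5.6 × 0.8556 × 0.79 / 0.0097 = 35550 kPa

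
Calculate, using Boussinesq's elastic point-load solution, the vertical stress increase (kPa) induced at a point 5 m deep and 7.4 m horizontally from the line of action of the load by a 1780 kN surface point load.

Boussinesq vertical stress below a point load on an elastic half-space:
Δσ_z = 3P/(2πz²) · [1 + (r/z)²]^(−5/2)
r/z = 7.4/5 = 1.48; [1+(r/z)²]^(−5/2) = 0.055003.
Δσ_z = 3×1780/(2π×5²) × 0.055003 = 33.995 × 0.055003 = 1.87 kPa

Δσ_z ≈ 1.87 kPa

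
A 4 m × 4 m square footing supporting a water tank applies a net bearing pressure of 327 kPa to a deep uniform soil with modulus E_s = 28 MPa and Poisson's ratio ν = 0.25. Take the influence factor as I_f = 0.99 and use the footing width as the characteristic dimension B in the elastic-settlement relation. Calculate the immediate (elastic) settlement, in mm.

S_e ≈ 43.4 mm

Immediate (elastic) settlement: S_e = q·B·(1−ν²)/E_s · I_f.
E_s = 28 MPa = 28000 kPa.
S_e = 327 × 4 × (1 − 0.25²) / 28000 × 0.99
    = 327 × 4 × 0.9375 / 28000 × 0.99
    = 0.04336 m = 43.36 mm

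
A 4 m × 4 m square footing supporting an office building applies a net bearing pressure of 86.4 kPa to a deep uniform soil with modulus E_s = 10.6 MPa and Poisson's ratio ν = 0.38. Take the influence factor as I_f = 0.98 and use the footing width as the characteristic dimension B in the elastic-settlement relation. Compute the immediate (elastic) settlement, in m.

Immediate (elastic) settlement: S_e = q·B·(1−ν²)/E_s · I_f.
E_s = 10.6 MPa = 10600 kPa.
S_e = 86.4 × 4 × (1 − 0.38²) / 10600 × 0.98
    = 86.4 × 4 × 0.8556 / 10600 × 0.98
    = 0.02734 m

S_e ≈ 0.0273 m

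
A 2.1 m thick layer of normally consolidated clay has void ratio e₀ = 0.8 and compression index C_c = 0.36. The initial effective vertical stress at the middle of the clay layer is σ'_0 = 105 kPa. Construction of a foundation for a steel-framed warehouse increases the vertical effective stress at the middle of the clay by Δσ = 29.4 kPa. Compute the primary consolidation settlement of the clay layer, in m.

Final effective stress: σ'_f = σ'_0 + Δσ = 105 + 29.4 = 134.4 kPa.
Normally consolidated clay, so the full stress increment lies on the virgin compression line:
S_c = C_c·H/(1+e₀)·log₁₀(σ'_f/σ'_0) = 0.36×2.1/(1+0.8)×log₁₀(134.4/105)
    = 0.42 × 0.10721 = 0.04503 m

S_c ≈ 0.045 m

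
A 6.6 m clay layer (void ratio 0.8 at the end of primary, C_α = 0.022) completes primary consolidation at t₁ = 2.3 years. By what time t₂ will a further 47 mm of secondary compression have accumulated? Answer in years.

S_s = C_α·H/(1+e_p)·log₁₀(t₂/t₁) ⇒ log₁₀(t₂/t₁) = S_s·(1+e_p)/(C_α·H).
log₁₀(t₂/t₁) = 0.047 × (1+0.8) / (0.022×6.6) = 0.5826
t₂ = t₁ × 10^0.5826 = 2.3 × 3.825 = 8.798 years

t₂ ≈ 8.8 years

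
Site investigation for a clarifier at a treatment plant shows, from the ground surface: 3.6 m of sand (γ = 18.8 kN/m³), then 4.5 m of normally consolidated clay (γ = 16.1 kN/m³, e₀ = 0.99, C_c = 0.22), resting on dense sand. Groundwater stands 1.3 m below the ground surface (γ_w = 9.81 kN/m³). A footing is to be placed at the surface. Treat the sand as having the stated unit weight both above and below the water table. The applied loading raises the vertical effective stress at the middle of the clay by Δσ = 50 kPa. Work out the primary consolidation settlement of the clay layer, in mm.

Mid-depth of clay below the ground surface: z = 3.6 + 4.5/2 = 5.85 m.
Total vertical stress at mid-clay: σ_v = 18.8×3.6 + 16.1×2.25 = 103.91 kPa.
Pore pressure: u = 9.81×(5.85 − 1.3) = 44.636 kPa.
Initial effective stress: σ'_0 = σ_v − u = 103.91 − 44.636 = 59.274 kPa.
Final effective stress: σ'_f = σ'_0 + Δσ = 59.274 + 50 = 109.27 kPa.
Normally consolidated clay, so the full stress increment lies on the virgin compression line:
S_c = C_c·H/(1+e₀)·log₁₀(σ'_f/σ'_0) = 0.22×4.5/(1+0.99)×log₁₀(109.27/59.274)
    = 0.49749 × 0.26564 = 0.1322 m

S_c ≈ 132 mm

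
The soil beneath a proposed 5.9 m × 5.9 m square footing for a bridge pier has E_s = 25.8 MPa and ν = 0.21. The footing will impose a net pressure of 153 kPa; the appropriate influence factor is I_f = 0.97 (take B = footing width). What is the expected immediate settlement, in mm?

Immediate (elastic) settlement: S_e = q·B·(1−ν²)/E_s · I_f.
E_s = 25.8 MPa = 25800 kPa.
S_e = 153 × 5.9 × (1 − 0.21²) / 25800 × 0.97
    = 153 × 5.9 × 0.9559 / 25800 × 0.97
    = 0.03244 m = 32.44 mm

S_e ≈ 32.4 mm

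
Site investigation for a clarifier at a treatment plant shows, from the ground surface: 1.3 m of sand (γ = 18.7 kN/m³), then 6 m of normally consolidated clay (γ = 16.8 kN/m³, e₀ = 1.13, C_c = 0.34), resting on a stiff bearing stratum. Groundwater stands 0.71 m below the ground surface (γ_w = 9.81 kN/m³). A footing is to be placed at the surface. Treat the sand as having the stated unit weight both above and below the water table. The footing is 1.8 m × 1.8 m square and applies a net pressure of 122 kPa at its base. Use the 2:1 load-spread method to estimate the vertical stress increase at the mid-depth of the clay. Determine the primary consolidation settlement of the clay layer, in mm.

Mid-depth of clay below the ground surface: z = 1.3 + 6/2 = 4.3 m.
Total vertical stress at mid-clay: σ_v = 18.7×1.3 + 16.8×3 = 74.71 kPa.
Pore pressure: u = 9.81×(4.3 − 0.71) = 35.218 kPa.
Initial effective stress: σ'_0 = σ_v − u = 74.71 − 35.218 = 39.492 kPa.
Stress increase at mid-clay by the 2:1 spreading method:
Δσ = qBL/((B+z)(L+z)) = 122×1.8×1.8/((1.8+4.3)(1.8+4.3)) = 10.623 kPa
Final effective stress: σ'_f = σ'_0 + Δσ = 39.492 + 10.623 = 50.115 kPa.
Normally consolidated clay, so the full stress increment lies on the virgin compression line:
S_c = C_c·H/(1+e₀)·log₁₀(σ'_f/σ'_0) = 0.34×6/(1+1.13)×log₁₀(50.115/39.492)
    = 0.95775 × 0.10346 = 0.09909 m

S_c ≈ 99.1 mm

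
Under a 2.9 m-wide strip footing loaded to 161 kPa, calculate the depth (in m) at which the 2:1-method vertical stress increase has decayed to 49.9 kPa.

2:1 spreading — at depth z the loaded area has grown by z in each plan dimension:
qB/(B+z) = Δσ_z ⇒ z = qB/Δσ_z − B = 161×2.9/49.9 − 2.9 = 6.457 m

z ≈ 6.46 m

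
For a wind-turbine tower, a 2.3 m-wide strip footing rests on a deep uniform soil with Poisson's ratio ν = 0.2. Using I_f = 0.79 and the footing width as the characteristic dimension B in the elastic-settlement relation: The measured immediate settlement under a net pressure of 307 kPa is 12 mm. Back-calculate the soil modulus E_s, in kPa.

S_e = q·B·(1−ν²)/E_s · I_f  ⇒  E_s = q·B·(1−ν²)·I_f / S_e.
E_s = 307 × 2.3 × 0.96 × 0.79 / 0.012 = 44630 kPa

E_s ≈ 44600 kPa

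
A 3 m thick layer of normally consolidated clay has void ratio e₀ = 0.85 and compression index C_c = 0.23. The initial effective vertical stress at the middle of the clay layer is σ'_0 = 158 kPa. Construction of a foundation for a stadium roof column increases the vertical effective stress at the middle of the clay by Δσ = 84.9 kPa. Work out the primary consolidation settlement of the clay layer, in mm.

Final effective stress: σ'_f = σ'_0 + Δσ = 158 + 84.9 = 242.9 kPa.
Normally consolidated clay, so the full stress increment lies on the virgin compression line:
S_c = C_c·H/(1+e₀)·log₁₀(σ'_f/σ'_0) = 0.23×3/(1+0.85)×log₁₀(242.9/158)
    = 0.37297 × 0.18677 = 0.06966 m

S_c ≈ 69.7 mm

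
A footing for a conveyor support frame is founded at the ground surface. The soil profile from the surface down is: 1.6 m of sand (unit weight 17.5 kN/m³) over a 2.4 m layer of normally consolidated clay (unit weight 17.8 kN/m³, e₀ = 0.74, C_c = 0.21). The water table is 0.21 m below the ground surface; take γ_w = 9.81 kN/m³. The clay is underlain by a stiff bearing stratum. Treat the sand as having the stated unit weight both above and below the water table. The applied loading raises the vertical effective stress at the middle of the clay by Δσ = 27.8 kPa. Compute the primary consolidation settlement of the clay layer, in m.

S_c ≈ 0.0969 m

Mid-depth of clay below the ground surface: z = 1.6 + 2.4/2 = 2.8 m.
Total vertical stress at mid-clay: σ_v = 17.5×1.6 + 17.8×1.2 = 49.36 kPa.
Pore pressure: u = 9.81×(2.8 − 0.21) = 25.408 kPa.
Initial effective stress: σ'_0 = σ_v − u = 49.36 − 25.408 = 23.952 kPa.
Final effective stress: σ'_f = σ'_0 + Δσ = 23.952 + 27.8 = 51.752 kPa.
Normally consolidated clay, so the full stress increment lies on the virgin compression line:
S_c = C_c·H/(1+e₀)·log₁₀(σ'_f/σ'_0) = 0.21×2.4/(1+0.74)×log₁₀(51.752/23.952)
    = 0.28966 × 0.33459 = 0.09692 m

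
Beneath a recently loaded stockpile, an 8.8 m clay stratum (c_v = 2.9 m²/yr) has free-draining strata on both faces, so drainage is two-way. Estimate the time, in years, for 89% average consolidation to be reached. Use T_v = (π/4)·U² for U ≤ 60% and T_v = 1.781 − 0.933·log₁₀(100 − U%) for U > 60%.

t ≈ 5.4 years

Drainage path length: H_d = H/2 = 4.4 m (double drainage).
U > 60%: T_v = 1.781 − 0.933·log₁₀(100 − 89) = 0.80938.
t = T_v·H_d²/c_v = 0.80938×4.4²/2.9 = 5.403 years.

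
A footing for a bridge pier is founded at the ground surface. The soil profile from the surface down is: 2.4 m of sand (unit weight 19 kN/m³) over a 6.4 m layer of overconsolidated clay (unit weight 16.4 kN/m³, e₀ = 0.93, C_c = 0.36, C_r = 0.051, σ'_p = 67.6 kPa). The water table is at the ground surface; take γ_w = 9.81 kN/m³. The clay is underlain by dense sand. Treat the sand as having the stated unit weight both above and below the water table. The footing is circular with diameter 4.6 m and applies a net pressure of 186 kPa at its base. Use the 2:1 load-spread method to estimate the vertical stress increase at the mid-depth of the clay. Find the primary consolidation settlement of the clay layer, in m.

S_c ≈ 0.127 m

Mid-depth of clay below the ground surface: z = 2.4 + 6.4/2 = 5.6 m.
Total vertical stress at mid-clay: σ_v = 19×2.4 + 16.4×3.2 = 98.08 kPa.
Pore pressure: u = 9.81×(5.6 − 0) = 54.936 kPa.
Initial effective stress: σ'_0 = σ_v − u = 98.08 − 54.936 = 43.144 kPa.
Stress increase at mid-clay by the 2:1 spreading method:
Δσ ≈ qD²/(D+z)² = 186×4.6²/(4.6+5.6)² = 37.829 kPa
Final effective stress: σ'_f = 43.144 + 37.829 = 80.973 kPa.
σ'_f = 80.973 > σ'_p = 67.6 kPa, so the stress path crosses the preconsolidation pressure — recompression up to σ'_p, then virgin compression beyond:
S_c = H/(1+e₀)·[C_r·log₁₀(σ'_p/σ'_0) + C_c·log₁₀(σ'_f/σ'_p)]
    = 6.4/1.93 × [0.051×log₁₀(67.6/43.144) + 0.36×log₁₀(80.973/67.6)]
    = 3.3161 × [0.0099463 + 0.028222] = 0.1266 m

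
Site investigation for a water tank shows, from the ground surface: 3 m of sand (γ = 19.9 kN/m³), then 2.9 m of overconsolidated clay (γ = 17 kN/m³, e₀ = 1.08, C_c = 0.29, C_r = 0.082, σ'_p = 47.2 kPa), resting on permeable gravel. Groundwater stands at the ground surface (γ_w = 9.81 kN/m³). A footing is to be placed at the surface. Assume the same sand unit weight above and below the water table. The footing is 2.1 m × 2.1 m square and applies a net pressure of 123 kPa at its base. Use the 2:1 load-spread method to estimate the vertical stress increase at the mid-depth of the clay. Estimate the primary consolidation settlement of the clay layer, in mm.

Mid-depth of clay below the ground surface: z = 3 + 2.9/2 = 4.45 m.
Total vertical stress at mid-clay: σ_v = 19.9×3 + 17×1.45 = 84.35 kPa.
Pore pressure: u = 9.81×(4.45 − 0) = 43.655 kPa.
Initial effective stress: σ'_0 = σ_v − u = 84.35 − 43.655 = 40.695 kPa.
Stress increase at mid-clay by the 2:1 spreading method:
Δσ = qBL/((B+z)(L+z)) = 123×2.1×2.1/((2.1+4.45)(2.1+4.45)) = 12.643 kPa
Final effective stress: σ'_f = 40.695 + 12.643 = 53.338 kPa.
σ'_f = 53.338 > σ'_p = 47.2 kPa, so the stress path crosses the preconsolidation pressure — recompression up to σ'_p, then virgin compression beyond:
S_c = H/(1+e₀)·[C_r·log₁₀(σ'_p/σ'_0) + C_c·log₁₀(σ'_f/σ'_p)]
    = 2.9/2.08 × [0.082×log₁₀(47.2/40.695) + 0.29×log₁₀(53.338/47.2)]
    = 1.3942 × [0.0052809 + 0.015397] = 0.02883 m

S_c ≈ 28.8 mm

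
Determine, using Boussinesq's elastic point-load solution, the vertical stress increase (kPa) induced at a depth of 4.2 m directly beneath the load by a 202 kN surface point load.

Δσ_z ≈ 5.47 kPa

Boussinesq vertical stress below a point load on an elastic half-space:
Δσ_z = 3P/(2πz²) · [1 + (r/z)²]^(−5/2)
r/z = 0/4.2 = 0; [1+(r/z)²]^(−5/2) = 1.
Δσ_z = 3×202/(2π×4.2²) × 1 = 5.4676 × 1 = 5.468 kPa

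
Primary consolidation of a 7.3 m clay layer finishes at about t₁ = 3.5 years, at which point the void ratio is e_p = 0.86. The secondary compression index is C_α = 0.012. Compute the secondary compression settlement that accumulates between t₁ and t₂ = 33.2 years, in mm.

Secondary compression: S_s = C_α·H/(1+e_p)·log₁₀(t₂/t₁)
S_s = 0.012×7.3/(1+0.86)×log₁₀(33.2/3.5)
    = 0.0471 × 0.9771 = 0.04602 m

S_s ≈ 46 mm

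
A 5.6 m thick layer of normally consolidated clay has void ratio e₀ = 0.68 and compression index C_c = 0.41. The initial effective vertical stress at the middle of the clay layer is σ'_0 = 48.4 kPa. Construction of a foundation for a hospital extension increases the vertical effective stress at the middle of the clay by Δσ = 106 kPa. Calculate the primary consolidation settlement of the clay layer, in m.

Final effective stress: σ'_f = σ'_0 + Δσ = 48.4 + 106 = 154.4 kPa.
Normally consolidated clay, so the full stress increment lies on the virgin compression line:
S_c = C_c·H/(1+e₀)·log₁₀(σ'_f/σ'_0) = 0.41×5.6/(1+0.68)×log₁₀(154.4/48.4)
    = 1.3667 × 0.5038 = 0.6885 m

S_c ≈ 0.689 m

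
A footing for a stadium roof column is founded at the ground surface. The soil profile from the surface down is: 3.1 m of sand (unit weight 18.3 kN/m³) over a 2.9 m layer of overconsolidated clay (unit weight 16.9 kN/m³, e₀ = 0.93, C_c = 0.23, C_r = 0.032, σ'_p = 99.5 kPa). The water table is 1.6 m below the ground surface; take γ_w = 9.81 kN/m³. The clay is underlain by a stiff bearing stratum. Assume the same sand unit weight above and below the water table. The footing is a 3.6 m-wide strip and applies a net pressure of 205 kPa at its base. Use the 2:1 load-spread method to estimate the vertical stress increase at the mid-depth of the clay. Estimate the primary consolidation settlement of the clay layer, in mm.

Mid-depth of clay below the ground surface: z = 3.1 + 2.9/2 = 4.55 m.
Total vertical stress at mid-clay: σ_v = 18.3×3.1 + 16.9×1.45 = 81.235 kPa.
Pore pressure: u = 9.81×(4.55 − 1.6) = 28.94 kPa.
Initial effective stress: σ'_0 = σ_v − u = 81.235 − 28.94 = 52.295 kPa.
Stress increase at mid-clay by the 2:1 spreading method:
Δσ = qB/(B+z) = 205×3.6/(3.6+4.55) = 90.552 kPa
Final effective stress: σ'_f = 52.295 + 90.552 = 142.85 kPa.
σ'_f = 142.85 > σ'_p = 99.5 kPa, so the stress path crosses the preconsolidation pressure — recompression up to σ'_p, then virgin compression beyond:
S_c = H/(1+e₀)·[C_r·log₁₀(σ'_p/σ'_0) + C_c·log₁₀(σ'_f/σ'_p)]
    = 2.9/1.93 × [0.032×log₁₀(99.5/52.295) + 0.23×log₁₀(142.85/99.5)]
    = 1.5026 × [0.0089396 + 0.036123] = 0.06771 m

S_c ≈ 67.7 mm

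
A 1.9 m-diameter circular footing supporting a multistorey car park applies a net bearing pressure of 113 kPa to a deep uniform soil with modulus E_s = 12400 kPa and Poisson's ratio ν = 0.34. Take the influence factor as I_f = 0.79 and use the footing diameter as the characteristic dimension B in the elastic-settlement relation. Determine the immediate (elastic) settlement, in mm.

Immediate (elastic) settlement: S_e = q·B·(1−ν²)/E_s · I_f.
S_e = 113 × 1.9 × (1 − 0.34²) / 12400 × 0.79
    = 113 × 1.9 × 0.8844 / 12400 × 0.79
    = 0.0121 m = 12.1 mm

S_e ≈ 12.1 mm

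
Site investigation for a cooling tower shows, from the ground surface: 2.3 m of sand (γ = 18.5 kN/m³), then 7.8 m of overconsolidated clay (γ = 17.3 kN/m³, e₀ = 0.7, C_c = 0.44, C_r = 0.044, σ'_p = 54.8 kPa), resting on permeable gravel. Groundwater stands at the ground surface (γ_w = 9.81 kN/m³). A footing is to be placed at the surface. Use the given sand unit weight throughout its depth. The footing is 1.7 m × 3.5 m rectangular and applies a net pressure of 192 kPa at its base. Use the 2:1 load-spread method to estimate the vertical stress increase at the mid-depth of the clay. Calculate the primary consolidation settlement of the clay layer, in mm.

S_c ≈ 147 mm

Mid-depth of clay below the ground surface: z = 2.3 + 7.8/2 = 6.2 m.
Total vertical stress at mid-clay: σ_v = 18.5×2.3 + 17.3×3.9 = 110.02 kPa.
Pore pressure: u = 9.81×(6.2 − 0) = 60.822 kPa.
Initial effective stress: σ'_0 = σ_v − u = 110.02 − 60.822 = 49.198 kPa.
Stress increase at mid-clay by the 2:1 spreading method:
Δσ = qBL/((B+z)(L+z)) = 192×1.7×3.5/((1.7+6.2)(3.5+6.2)) = 14.908 kPa
Final effective stress: σ'_f = 49.198 + 14.908 = 64.106 kPa.
σ'_f = 64.106 > σ'_p = 54.8 kPa, so the stress path crosses the preconsolidation pressure — recompression up to σ'_p, then virgin compression beyond:
S_c = H/(1+e₀)·[C_r·log₁₀(σ'_p/σ'_0) + C_c·log₁₀(σ'_f/σ'_p)]
    = 7.8/1.7 × [0.044×log₁₀(54.8/49.198) + 0.44×log₁₀(64.106/54.8)]
    = 4.5882 × [0.0020607 + 0.029972] = 0.147 m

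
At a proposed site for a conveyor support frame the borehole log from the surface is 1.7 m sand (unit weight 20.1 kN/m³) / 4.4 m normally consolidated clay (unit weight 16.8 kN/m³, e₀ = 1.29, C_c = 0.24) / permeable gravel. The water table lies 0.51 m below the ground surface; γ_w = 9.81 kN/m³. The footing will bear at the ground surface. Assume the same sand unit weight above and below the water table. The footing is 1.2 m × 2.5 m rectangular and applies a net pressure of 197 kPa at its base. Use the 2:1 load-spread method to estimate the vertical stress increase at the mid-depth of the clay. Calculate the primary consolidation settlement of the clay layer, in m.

S_c ≈ 0.0783 m

Mid-depth of clay below the ground surface: z = 1.7 + 4.4/2 = 3.9 m.
Total vertical stress at mid-clay: σ_v = 20.1×1.7 + 16.8×2.2 = 71.13 kPa.
Pore pressure: u = 9.81×(3.9 − 0.51) = 33.256 kPa.
Initial effective stress: σ'_0 = σ_v − u = 71.13 − 33.256 = 37.874 kPa.
Stress increase at mid-clay by the 2:1 spreading method:
Δσ = qBL/((B+z)(L+z)) = 197×1.2×2.5/((1.2+3.9)(2.5+3.9)) = 18.107 kPa
Final effective stress: σ'_f = σ'_0 + Δσ = 37.874 + 18.107 = 55.981 kPa.
Normally consolidated clay, so the full stress increment lies on the virgin compression line:
S_c = C_c·H/(1+e₀)·log₁₀(σ'_f/σ'_0) = 0.24×4.4/(1+1.29)×log₁₀(55.981/37.874)
    = 0.46114 × 0.1697 = 0.07826 m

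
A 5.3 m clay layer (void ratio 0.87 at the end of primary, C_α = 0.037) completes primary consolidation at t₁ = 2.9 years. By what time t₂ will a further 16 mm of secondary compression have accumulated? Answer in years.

t₂ ≈ 4.12 years

S_s = C_α·H/(1+e_p)·log₁₀(t₂/t₁) ⇒ log₁₀(t₂/t₁) = S_s·(1+e_p)/(C_α·H).
log₁₀(t₂/t₁) = 0.016 × (1+0.87) / (0.037×5.3) = 0.1526
t₂ = t₁ × 10^0.1526 = 2.9 × 1.421 = 4.121 years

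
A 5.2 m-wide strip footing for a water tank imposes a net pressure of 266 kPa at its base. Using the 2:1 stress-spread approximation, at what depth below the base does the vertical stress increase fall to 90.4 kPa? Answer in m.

z ≈ 10.1 m

2:1 spreading — at depth z the loaded area has grown by z in each plan dimension:
qB/(B+z) = Δσ_z ⇒ z = qB/Δσ_z − B = 266×5.2/90.4 − 5.2 = 10.1 m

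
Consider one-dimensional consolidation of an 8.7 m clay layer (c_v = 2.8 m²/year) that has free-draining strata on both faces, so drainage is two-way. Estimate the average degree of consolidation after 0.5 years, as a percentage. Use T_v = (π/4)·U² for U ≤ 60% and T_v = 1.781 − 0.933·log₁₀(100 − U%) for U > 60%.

Drainage path length: H_d = H/2 = 4.35 m (double drainage).
T_v = c_v·t/H_d² = 2.8×0.5/4.35² = 0.073986.
T_v = 0.073986 corresponds to the U ≤ 60% branch:
U = √(4T_v/π) = 0.3069

U ≈ 30.7 %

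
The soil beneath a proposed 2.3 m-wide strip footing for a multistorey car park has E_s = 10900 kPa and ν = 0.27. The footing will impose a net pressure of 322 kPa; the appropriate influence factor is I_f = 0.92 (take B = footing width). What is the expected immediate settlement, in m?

S_e ≈ 0.058 m

Immediate (elastic) settlement: S_e = q·B·(1−ν²)/E_s · I_f.
S_e = 322 × 2.3 × (1 − 0.27²) / 10900 × 0.92
    = 322 × 2.3 × 0.9271 / 10900 × 0.92
    = 0.05795 m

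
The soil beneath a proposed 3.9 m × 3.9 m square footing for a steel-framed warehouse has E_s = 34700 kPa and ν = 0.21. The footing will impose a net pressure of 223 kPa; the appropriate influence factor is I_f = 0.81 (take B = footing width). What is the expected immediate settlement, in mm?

Immediate (elastic) settlement: S_e = q·B·(1−ν²)/E_s · I_f.
S_e = 223 × 3.9 × (1 − 0.21²) / 34700 × 0.81
    = 223 × 3.9 × 0.9559 / 34700 × 0.81
    = 0.01941 m = 19.41 mm

S_e ≈ 19.4 mm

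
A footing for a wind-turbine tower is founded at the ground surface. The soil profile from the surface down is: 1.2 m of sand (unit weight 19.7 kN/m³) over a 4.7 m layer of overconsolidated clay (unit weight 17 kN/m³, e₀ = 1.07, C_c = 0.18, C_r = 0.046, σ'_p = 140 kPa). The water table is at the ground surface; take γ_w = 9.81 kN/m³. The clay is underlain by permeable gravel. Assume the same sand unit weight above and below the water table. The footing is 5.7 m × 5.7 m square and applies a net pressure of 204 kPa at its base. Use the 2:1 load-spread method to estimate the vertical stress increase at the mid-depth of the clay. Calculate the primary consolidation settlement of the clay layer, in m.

Mid-depth of clay below the ground surface: z = 1.2 + 4.7/2 = 3.55 m.
Total vertical stress at mid-clay: σ_v = 19.7×1.2 + 17×2.35 = 63.59 kPa.
Pore pressure: u = 9.81×(3.55 − 0) = 34.825 kPa.
Initial effective stress: σ'_0 = σ_v − u = 63.59 − 34.825 = 28.765 kPa.
Stress increase at mid-clay by the 2:1 spreading method:
Δσ = qBL/((B+z)(L+z)) = 204×5.7×5.7/((5.7+3.55)(5.7+3.55)) = 77.463 kPa
Final effective stress: σ'_f = 28.765 + 77.463 = 106.23 kPa.
σ'_f = 106.23 ≤ σ'_p = 140 kPa, so the clay remains overconsolidated and only the recompression index applies:
S_c = C_r·H/(1+e₀)·log₁₀(σ'_f/σ'_0) = 0.046×4.7/2.07×log₁₀(106.23/28.765)
    = 0.10444 × 0.56738 = 0.05926 m

S_c ≈ 0.0593 m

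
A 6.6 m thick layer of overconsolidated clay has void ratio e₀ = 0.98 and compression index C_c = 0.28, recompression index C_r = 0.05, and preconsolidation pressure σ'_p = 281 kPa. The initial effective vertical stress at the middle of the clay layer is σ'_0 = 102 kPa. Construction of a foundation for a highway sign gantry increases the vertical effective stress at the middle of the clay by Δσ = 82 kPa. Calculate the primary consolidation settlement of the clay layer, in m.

Final effective stress: σ'_f = 102 + 82 = 184 kPa.
σ'_f = 184 ≤ σ'_p = 281 kPa, so the clay remains overconsolidated and only the recompression index applies:
S_c = C_r·H/(1+e₀)·log₁₀(σ'_f/σ'_0) = 0.05×6.6/1.98×log₁₀(184/102)
    = 0.16667 × 0.25622 = 0.0427 m

S_c ≈ 0.0427 m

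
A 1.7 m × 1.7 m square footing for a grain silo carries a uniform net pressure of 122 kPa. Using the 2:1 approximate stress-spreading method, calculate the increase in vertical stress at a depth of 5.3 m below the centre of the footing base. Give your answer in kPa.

By the 2:1 method the load spreads at 1 horizontal : 2 vertical, so at depth z the loaded area has grown by z in each plan dimension:
Δσ = qBL/((B+z)(L+z)) = 122×1.7×1.7/((1.7+5.3)(1.7+5.3)) = 7.1955 kPa

Δσ_z ≈ 7.2 kPa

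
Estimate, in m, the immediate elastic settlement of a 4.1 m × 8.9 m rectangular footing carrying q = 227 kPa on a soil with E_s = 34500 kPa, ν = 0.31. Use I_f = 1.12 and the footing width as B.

Immediate (elastic) settlement: S_e = q·B·(1−ν²)/E_s · I_f.
S_e = 227 × 4.1 × (1 − 0.31²) / 34500 × 1.12
    = 227 × 4.1 × 0.9039 / 34500 × 1.12
    = 0.02731 m

S_e ≈ 0.0273 m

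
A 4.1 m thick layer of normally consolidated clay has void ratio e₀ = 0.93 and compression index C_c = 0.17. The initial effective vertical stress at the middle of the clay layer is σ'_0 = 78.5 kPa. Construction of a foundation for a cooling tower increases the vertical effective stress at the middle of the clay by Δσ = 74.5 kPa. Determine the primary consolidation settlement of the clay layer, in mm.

Final effective stress: σ'_f = σ'_0 + Δσ = 78.5 + 74.5 = 153 kPa.
Normally consolidated clay, so the full stress increment lies on the virgin compression line:
S_c = C_c·H/(1+e₀)·log₁₀(σ'_f/σ'_0) = 0.17×4.1/(1+0.93)×log₁₀(153/78.5)
    = 0.36114 × 0.28982 = 0.1047 m

S_c ≈ 105 mm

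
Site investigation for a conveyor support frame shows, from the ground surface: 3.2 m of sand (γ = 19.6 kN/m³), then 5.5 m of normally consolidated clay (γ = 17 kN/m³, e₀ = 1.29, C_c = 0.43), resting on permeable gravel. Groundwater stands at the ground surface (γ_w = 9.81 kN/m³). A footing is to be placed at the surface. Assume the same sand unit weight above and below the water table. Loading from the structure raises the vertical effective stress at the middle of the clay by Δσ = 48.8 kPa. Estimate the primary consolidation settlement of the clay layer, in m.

Mid-depth of clay below the ground surface: z = 3.2 + 5.5/2 = 5.95 m.
Total vertical stress at mid-clay: σ_v = 19.6×3.2 + 17×2.75 = 109.47 kPa.
Pore pressure: u = 9.81×(5.95 − 0) = 58.37 kPa.
Initial effective stress: σ'_0 = σ_v − u = 109.47 − 58.37 = 51.1 kPa.
Final effective stress: σ'_f = σ'_0 + Δσ = 51.1 + 48.8 = 99.9 kPa.
Normally consolidated clay, so the full stress increment lies on the virgin compression line:
S_c = C_c·H/(1+e₀)·log₁₀(σ'_f/σ'_0) = 0.43×5.5/(1+1.29)×log₁₀(99.9/51.1)
    = 1.0328 × 0.29114 = 0.3007 m

S_c ≈ 0.301 m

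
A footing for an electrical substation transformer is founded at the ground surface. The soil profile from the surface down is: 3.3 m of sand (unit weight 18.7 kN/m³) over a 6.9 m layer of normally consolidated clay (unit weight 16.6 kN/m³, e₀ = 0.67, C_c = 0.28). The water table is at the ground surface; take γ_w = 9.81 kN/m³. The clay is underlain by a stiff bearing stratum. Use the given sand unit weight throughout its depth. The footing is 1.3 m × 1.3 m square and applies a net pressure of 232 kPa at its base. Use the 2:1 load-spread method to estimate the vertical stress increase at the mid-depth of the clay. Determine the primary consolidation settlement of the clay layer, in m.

S_c ≈ 0.0545 m

Mid-depth of clay below the ground surface: z = 3.3 + 6.9/2 = 6.75 m.
Total vertical stress at mid-clay: σ_v = 18.7×3.3 + 16.6×3.45 = 118.98 kPa.
Pore pressure: u = 9.81×(6.75 − 0) = 66.218 kPa.
Initial effective stress: σ'_0 = σ_v − u = 118.98 − 66.218 = 52.762 kPa.
Stress increase at mid-clay by the 2:1 spreading method:
Δσ = qBL/((B+z)(L+z)) = 232×1.3×1.3/((1.3+6.75)(1.3+6.75)) = 6.0504 kPa
Final effective stress: σ'_f = σ'_0 + Δσ = 52.762 + 6.0504 = 58.812 kPa.
Normally consolidated clay, so the full stress increment lies on the virgin compression line:
S_c = C_c·H/(1+e₀)·log₁₀(σ'_f/σ'_0) = 0.28×6.9/(1+0.67)×log₁₀(58.812/52.762)
    = 1.1569 × 0.047145 = 0.05454 m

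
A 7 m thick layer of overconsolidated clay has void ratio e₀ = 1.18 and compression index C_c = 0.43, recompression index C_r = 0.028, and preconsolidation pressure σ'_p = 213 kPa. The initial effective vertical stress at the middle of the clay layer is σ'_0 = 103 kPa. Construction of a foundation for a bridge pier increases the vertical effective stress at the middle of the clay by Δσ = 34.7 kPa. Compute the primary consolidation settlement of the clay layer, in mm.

Final effective stress: σ'_f = 103 + 34.7 = 137.7 kPa.
σ'_f = 137.7 ≤ σ'_p = 213 kPa, so the clay remains overconsolidated and only the recompression index applies:
S_c = C_r·H/(1+e₀)·log₁₀(σ'_f/σ'_0) = 0.028×7/2.18×log₁₀(137.7/103)
    = 0.089908 × 0.1261 = 0.01134 m

S_c ≈ 11.3 mm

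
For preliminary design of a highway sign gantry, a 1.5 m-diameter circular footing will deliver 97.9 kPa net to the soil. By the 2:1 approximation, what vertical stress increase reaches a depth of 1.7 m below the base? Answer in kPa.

By the 2:1 method the load spreads at 1 horizontal : 2 vertical, so at depth z the loaded area has grown by z in each plan dimension:
Δσ ≈ qD²/(D+z)² = 97.9×1.5²/(1.5+1.7)² = 21.511 kPa

Δσ_z ≈ 21.5 kPa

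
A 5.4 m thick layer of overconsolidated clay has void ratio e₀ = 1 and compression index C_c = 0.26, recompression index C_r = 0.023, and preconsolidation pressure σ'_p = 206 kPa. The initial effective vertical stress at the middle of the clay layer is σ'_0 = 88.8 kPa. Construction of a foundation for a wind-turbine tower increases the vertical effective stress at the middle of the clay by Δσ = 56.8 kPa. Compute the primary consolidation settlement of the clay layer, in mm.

S_c ≈ 13.3 mm

Final effective stress: σ'_f = 88.8 + 56.8 = 145.6 kPa.
σ'_f = 145.6 ≤ σ'_p = 206 kPa, so the clay remains overconsolidated and only the recompression index applies:
S_c = C_r·H/(1+e₀)·log₁₀(σ'_f/σ'_0) = 0.023×5.4/2×log₁₀(145.6/88.8)
    = 0.0621 × 0.21475 = 0.01334 m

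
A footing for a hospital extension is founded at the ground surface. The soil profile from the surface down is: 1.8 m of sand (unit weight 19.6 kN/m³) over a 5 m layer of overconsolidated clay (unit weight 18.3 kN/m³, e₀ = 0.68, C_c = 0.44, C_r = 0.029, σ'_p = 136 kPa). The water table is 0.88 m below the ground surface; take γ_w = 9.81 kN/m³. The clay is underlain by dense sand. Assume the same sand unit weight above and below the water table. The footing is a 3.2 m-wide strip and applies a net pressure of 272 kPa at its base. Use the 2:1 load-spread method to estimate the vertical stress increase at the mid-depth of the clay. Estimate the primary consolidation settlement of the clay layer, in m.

S_c ≈ 0.144 m

Mid-depth of clay below the ground surface: z = 1.8 + 5/2 = 4.3 m.
Total vertical stress at mid-clay: σ_v = 19.6×1.8 + 18.3×2.5 = 81.03 kPa.
Pore pressure: u = 9.81×(4.3 − 0.88) = 33.55 kPa.
Initial effective stress: σ'_0 = σ_v − u = 81.03 − 33.55 = 47.48 kPa.
Stress increase at mid-clay by the 2:1 spreading method:
Δσ = qB/(B+z) = 272×3.2/(3.2+4.3) = 116.05 kPa
Final effective stress: σ'_f = 47.48 + 116.05 = 163.53 kPa.
σ'_f = 163.53 > σ'_p = 136 kPa, so the stress path crosses the preconsolidation pressure — recompression up to σ'_p, then virgin compression beyond:
S_c = H/(1+e₀)·[C_r·log₁₀(σ'_p/σ'_0) + C_c·log₁₀(σ'_f/σ'_p)]
    = 5/1.68 × [0.029×log₁₀(136/47.48) + 0.44×log₁₀(163.53/136)]
    = 2.9762 × [0.013254 + 0.035226] = 0.1443 m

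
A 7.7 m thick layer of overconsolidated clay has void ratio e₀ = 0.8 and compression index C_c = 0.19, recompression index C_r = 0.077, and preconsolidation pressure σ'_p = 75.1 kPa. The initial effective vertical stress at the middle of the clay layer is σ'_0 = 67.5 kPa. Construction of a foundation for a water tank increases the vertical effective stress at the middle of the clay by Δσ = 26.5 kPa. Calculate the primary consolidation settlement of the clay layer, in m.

Final effective stress: σ'_f = 67.5 + 26.5 = 94 kPa.
σ'_f = 94 > σ'_p = 75.1 kPa, so the stress path crosses the preconsolidation pressure — recompression up to σ'_p, then virgin compression beyond:
S_c = H/(1+e₀)·[C_r·log₁₀(σ'_p/σ'_0) + C_c·log₁₀(σ'_f/σ'_p)]
    = 7.7/1.8 × [0.077×log₁₀(75.1/67.5) + 0.19×log₁₀(94/75.1)]
    = 4.2778 × [0.0035679 + 0.018523] = 0.0945 m

S_c ≈ 0.0945 m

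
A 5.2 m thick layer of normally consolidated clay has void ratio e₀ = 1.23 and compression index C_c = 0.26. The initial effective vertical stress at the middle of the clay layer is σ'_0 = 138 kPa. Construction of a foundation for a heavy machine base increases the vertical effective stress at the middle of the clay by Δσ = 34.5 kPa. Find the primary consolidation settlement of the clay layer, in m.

Final effective stress: σ'_f = σ'_0 + Δσ = 138 + 34.5 = 172.5 kPa.
Normally consolidated clay, so the full stress increment lies on the virgin compression line:
S_c = C_c·H/(1+e₀)·log₁₀(σ'_f/σ'_0) = 0.26×5.2/(1+1.23)×log₁₀(172.5/138)
    = 0.60628 × 0.09691 = 0.05875 m

S_c ≈ 0.0588 m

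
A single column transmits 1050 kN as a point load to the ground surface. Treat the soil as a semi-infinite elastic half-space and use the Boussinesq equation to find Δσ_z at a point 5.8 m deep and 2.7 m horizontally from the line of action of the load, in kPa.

Boussinesq vertical stress below a point load on an elastic half-space:
Δσ_z = 3P/(2πz²) · [1 + (r/z)²]^(−5/2)
r/z = 2.7/5.8 = 0.46552; [1+(r/z)²]^(−5/2) = 0.6124.
Δσ_z = 3×1050/(2π×5.8²) × 0.6124 = 14.903 × 0.6124 = 9.127 kPa

Δσ_z ≈ 9.13 kPa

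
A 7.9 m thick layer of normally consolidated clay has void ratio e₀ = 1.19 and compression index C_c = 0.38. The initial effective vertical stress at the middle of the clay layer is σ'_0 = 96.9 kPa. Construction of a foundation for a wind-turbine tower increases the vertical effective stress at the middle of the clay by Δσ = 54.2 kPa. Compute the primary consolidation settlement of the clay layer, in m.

Final effective stress: σ'_f = σ'_0 + Δσ = 96.9 + 54.2 = 151.1 kPa.
Normally consolidated clay, so the full stress increment lies on the virgin compression line:
S_c = C_c·H/(1+e₀)·log₁₀(σ'_f/σ'_0) = 0.38×7.9/(1+1.19)×log₁₀(151.1/96.9)
    = 1.3708 × 0.19294 = 0.2645 m

S_c ≈ 0.264 m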